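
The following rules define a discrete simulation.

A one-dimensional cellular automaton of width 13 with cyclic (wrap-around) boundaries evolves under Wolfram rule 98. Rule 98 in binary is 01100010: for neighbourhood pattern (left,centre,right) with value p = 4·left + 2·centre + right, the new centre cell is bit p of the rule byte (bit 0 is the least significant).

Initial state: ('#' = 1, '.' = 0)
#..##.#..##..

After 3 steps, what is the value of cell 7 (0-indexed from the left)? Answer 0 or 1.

step 0: #..##.#..##..
step 1: ..#.##..#.#.#
step 2: .#.#.#.#.#.#.
step 3: #.#.#.#.#.#..

0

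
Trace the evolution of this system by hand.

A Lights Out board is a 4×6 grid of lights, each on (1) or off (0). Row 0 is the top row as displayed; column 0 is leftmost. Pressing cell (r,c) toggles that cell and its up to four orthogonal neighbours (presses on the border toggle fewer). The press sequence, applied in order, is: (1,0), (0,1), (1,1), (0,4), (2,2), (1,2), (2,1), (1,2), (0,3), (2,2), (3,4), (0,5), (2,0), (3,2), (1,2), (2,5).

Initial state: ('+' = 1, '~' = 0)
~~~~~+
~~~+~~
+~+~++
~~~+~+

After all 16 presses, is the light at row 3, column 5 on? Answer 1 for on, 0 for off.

1

t=0: ~~~~~+
~~~+~~
+~+~++
~~~+~+
t=1: +~~~~+
++~+~~
~~+~++
~~~+~+
t=2: ~++~~+
+~~+~~
~~+~++
~~~+~+
t=3: ~~+~~+
~+++~~
~++~++
~~~+~+
t=4: ~~+++~
~++++~
~++~++
~~~+~+
t=5: ~~+++~
~+~++~
~~~+++
~~++~+
t=6: ~~~++~
~~+~+~
~~++++
~~++~+
t=7: ~~~++~
~++~+~
++~+++
~+++~+
t=8: ~~+++~
~~~++~
++++++
~+++~+
t=9: ~~~~~~
~~~~+~
++++++
~+++~+
t=10: ~~~~~~
~~+~+~
+~~~++
~+~+~+
t=11: ~~~~~~
~~+~+~
+~~~~+
~+~~+~
t=12: ~~~~++
~~+~++
+~~~~+
~+~~+~
t=13: ~~~~++
+~+~++
~+~~~+
++~~+~
t=14: ~~~~++
+~+~++
~++~~+
+~+++~
t=15: ~~+~++
++~+++
~+~~~+
+~+++~
t=16: ~~+~++
++~++~
~+~~+~
+~++++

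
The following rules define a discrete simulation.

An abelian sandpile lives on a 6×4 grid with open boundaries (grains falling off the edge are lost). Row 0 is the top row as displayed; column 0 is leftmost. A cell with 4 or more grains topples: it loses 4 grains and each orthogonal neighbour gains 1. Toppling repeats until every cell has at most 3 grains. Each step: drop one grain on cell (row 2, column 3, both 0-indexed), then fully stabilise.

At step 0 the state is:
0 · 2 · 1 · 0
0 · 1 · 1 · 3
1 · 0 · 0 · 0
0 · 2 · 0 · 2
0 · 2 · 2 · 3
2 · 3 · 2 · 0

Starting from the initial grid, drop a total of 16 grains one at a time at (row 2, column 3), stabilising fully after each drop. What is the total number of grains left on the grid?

[0] 0 · 2 · 1 · 0
0 · 1 · 1 · 3
1 · 0 · 0 · 0
0 · 2 · 0 · 2
0 · 2 · 2 · 3
2 · 3 · 2 · 0
[1] 0 · 2 · 1 · 0
0 · 1 · 1 · 3
1 · 0 · 0 · 1
0 · 2 · 0 · 2
0 · 2 · 2 · 3
2 · 3 · 2 · 0
[2] 0 · 2 · 1 · 0
0 · 1 · 1 · 3
1 · 0 · 0 · 2
0 · 2 · 0 · 2
0 · 2 · 2 · 3
2 · 3 · 2 · 0
[3] 0 · 2 · 1 · 0
0 · 1 · 1 · 3
1 · 0 · 0 · 3
0 · 2 · 0 · 2
0 · 2 · 2 · 3
2 · 3 · 2 · 0
[4] 0 · 2 · 1 · 1
0 · 1 · 2 · 0
1 · 0 · 1 · 1
0 · 2 · 0 · 3
0 · 2 · 2 · 3
2 · 3 · 2 · 0
[5] 0 · 2 · 1 · 1
0 · 1 · 2 · 0
1 · 0 · 1 · 2
0 · 2 · 0 · 3
0 · 2 · 2 · 3
2 · 3 · 2 · 0
[6] 0 · 2 · 1 · 1
0 · 1 · 2 · 0
1 · 0 · 1 · 3
0 · 2 · 0 · 3
0 · 2 · 2 · 3
2 · 3 · 2 · 0
[7] 0 · 2 · 1 · 1
0 · 1 · 2 · 1
1 · 0 · 2 · 1
0 · 2 · 1 · 1
0 · 2 · 3 · 0
2 · 3 · 2 · 1
[8] 0 · 2 · 1 · 1
0 · 1 · 2 · 1
1 · 0 · 2 · 2
0 · 2 · 1 · 1
0 · 2 · 3 · 0
2 · 3 · 2 · 1
[9] 0 · 2 · 1 · 1
0 · 1 · 2 · 1
1 · 0 · 2 · 3
0 · 2 · 1 · 1
0 · 2 · 3 · 0
2 · 3 · 2 · 1
[10] 0 · 2 · 1 · 1
0 · 1 · 2 · 2
1 · 0 · 3 · 0
0 · 2 · 1 · 2
0 · 2 · 3 · 0
2 · 3 · 2 · 1
[11] 0 · 2 · 1 · 1
0 · 1 · 2 · 2
1 · 0 · 3 · 1
0 · 2 · 1 · 2
0 · 2 · 3 · 0
2 · 3 · 2 · 1
[12] 0 · 2 · 1 · 1
0 · 1 · 2 · 2
1 · 0 · 3 · 2
0 · 2 · 1 · 2
0 · 2 · 3 · 0
2 · 3 · 2 · 1
[13] 0 · 2 · 1 · 1
0 · 1 · 2 · 2
1 · 0 · 3 · 3
0 · 2 · 1 · 2
0 · 2 · 3 · 0
2 · 3 · 2 · 1
[14] 0 · 2 · 1 · 1
0 · 1 · 3 · 3
1 · 1 · 0 · 1
0 · 2 · 2 · 3
0 · 2 · 3 · 0
2 · 3 · 2 · 1
[15] 0 · 2 · 1 · 1
0 · 1 · 3 · 3
1 · 1 · 0 · 2
0 · 2 · 2 · 3
0 · 2 · 3 · 0
2 · 3 · 2 · 1
[16] 0 · 2 · 1 · 1
0 · 1 · 3 · 3
1 · 1 · 0 · 3
0 · 2 · 2 · 3
0 · 2 · 3 · 0
2 · 3 · 2 · 1

36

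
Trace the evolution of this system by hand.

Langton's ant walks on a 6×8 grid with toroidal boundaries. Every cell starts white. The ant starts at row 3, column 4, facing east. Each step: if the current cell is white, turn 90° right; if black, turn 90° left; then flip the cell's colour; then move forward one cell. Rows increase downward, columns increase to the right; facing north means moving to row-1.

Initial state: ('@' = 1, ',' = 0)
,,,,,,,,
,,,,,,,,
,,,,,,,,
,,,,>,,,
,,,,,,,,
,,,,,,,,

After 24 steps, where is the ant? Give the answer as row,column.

1,2

0) ,,,,,,,,
,,,,,,,,
,,,,,,,,
,,,,>,,,
,,,,,,,,
,,,,,,,,
1) ,,,,,,,,
,,,,,,,,
,,,,,,,,
,,,,@,,,
,,,,v,,,
,,,,,,,,
2) ,,,,,,,,
,,,,,,,,
,,,,,,,,
,,,,@,,,
,,,<@,,,
,,,,,,,,
3) ,,,,,,,,
,,,,,,,,
,,,,,,,,
,,,^@,,,
,,,@@,,,
,,,,,,,,
4) ,,,,,,,,
,,,,,,,,
,,,,,,,,
,,,@>,,,
,,,@@,,,
,,,,,,,,
5) ,,,,,,,,
,,,,,,,,
,,,,^,,,
,,,@,,,,
,,,@@,,,
,,,,,,,,
6) ,,,,,,,,
,,,,,,,,
,,,,@>,,
,,,@,,,,
,,,@@,,,
,,,,,,,,
7) ,,,,,,,,
,,,,,,,,
,,,,@@,,
,,,@,v,,
,,,@@,,,
,,,,,,,,
8) ,,,,,,,,
,,,,,,,,
,,,,@@,,
,,,@<@,,
,,,@@,,,
,,,,,,,,
9) ,,,,,,,,
,,,,,,,,
,,,,^@,,
,,,@@@,,
,,,@@,,,
,,,,,,,,
10) ,,,,,,,,
,,,,,,,,
,,,<,@,,
,,,@@@,,
,,,@@,,,
,,,,,,,,
11) ,,,,,,,,
,,,^,,,,
,,,@,@,,
,,,@@@,,
,,,@@,,,
,,,,,,,,
12) ,,,,,,,,
,,,@>,,,
,,,@,@,,
,,,@@@,,
,,,@@,,,
,,,,,,,,
13) ,,,,,,,,
,,,@@,,,
,,,@v@,,
,,,@@@,,
,,,@@,,,
,,,,,,,,
14) ,,,,,,,,
,,,@@,,,
,,,<@@,,
,,,@@@,,
,,,@@,,,
,,,,,,,,
15) ,,,,,,,,
,,,@@,,,
,,,,@@,,
,,,v@@,,
,,,@@,,,
,,,,,,,,
16) ,,,,,,,,
,,,@@,,,
,,,,@@,,
,,,,>@,,
,,,@@,,,
,,,,,,,,
17) ,,,,,,,,
,,,@@,,,
,,,,^@,,
,,,,,@,,
,,,@@,,,
,,,,,,,,
18) ,,,,,,,,
,,,@@,,,
,,,<,@,,
,,,,,@,,
,,,@@,,,
,,,,,,,,
19) ,,,,,,,,
,,,^@,,,
,,,@,@,,
,,,,,@,,
,,,@@,,,
,,,,,,,,
20) ,,,,,,,,
,,<,@,,,
,,,@,@,,
,,,,,@,,
,,,@@,,,
,,,,,,,,
21) ,,^,,,,,
,,@,@,,,
,,,@,@,,
,,,,,@,,
,,,@@,,,
,,,,,,,,
22) ,,@>,,,,
,,@,@,,,
,,,@,@,,
,,,,,@,,
,,,@@,,,
,,,,,,,,
23) ,,@@,,,,
,,@v@,,,
,,,@,@,,
,,,,,@,,
,,,@@,,,
,,,,,,,,
24) ,,@@,,,,
,,<@@,,,
,,,@,@,,
,,,,,@,,
,,,@@,,,
,,,,,,,,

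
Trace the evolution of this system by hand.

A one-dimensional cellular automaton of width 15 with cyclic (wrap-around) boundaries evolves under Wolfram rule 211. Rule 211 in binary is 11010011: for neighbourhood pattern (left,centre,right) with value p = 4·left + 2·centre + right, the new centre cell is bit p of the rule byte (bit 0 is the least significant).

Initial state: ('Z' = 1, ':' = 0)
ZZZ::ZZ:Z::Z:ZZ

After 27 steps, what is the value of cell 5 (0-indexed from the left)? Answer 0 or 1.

1

gen 0: ZZZ::ZZ:Z::Z:ZZ
gen 1: ZZZZZ:Z::ZZ:::Z
gen 2: ZZZZZ::ZZ:ZZZZ:
gen 3: :ZZZZZZ:Z::ZZZ:
gen 4: Z:ZZZZZ::ZZ:ZZZ
gen 5: Z::ZZZZZZ:Z::ZZ
gen 6: ZZZ:ZZZZZ::ZZ:Z
gen 7: ZZZ::ZZZZZZ:Z::
gen 8: :ZZZZ:ZZZZZ::ZZ
gen 9: ::ZZZ::ZZZZZZ:Z
gen 10: ZZ:ZZZZ:ZZZZZ::
gen 11: :Z::ZZZ::ZZZZZZ
gen 12: ::ZZ:ZZZZ:ZZZZZ
gen 13: ZZ:Z::ZZZ::ZZZZ
gen 14: ZZ::ZZ:ZZZZ:ZZZ
gen 15: ZZZZ:Z::ZZZ::ZZ
gen 16: ZZZZ::ZZ:ZZZZ:Z
gen 17: ZZZZZZ:Z::ZZZ::
gen 18: :ZZZZZ::ZZ:ZZZZ
gen 19: ::ZZZZZZ:Z::ZZZ
gen 20: ZZ:ZZZZZ::ZZ:ZZ
gen 21: ZZ::ZZZZZZ:Z::Z
gen 22: ZZZZ:ZZZZZ::ZZ:
gen 23: :ZZZ::ZZZZZZ:Z:
gen 24: Z:ZZZZ:ZZZZZ::Z
gen 25: Z::ZZZ::ZZZZZZ:
gen 26: :ZZ:ZZZZ:ZZZZZ:
gen 27: Z:Z::ZZZ::ZZZZZ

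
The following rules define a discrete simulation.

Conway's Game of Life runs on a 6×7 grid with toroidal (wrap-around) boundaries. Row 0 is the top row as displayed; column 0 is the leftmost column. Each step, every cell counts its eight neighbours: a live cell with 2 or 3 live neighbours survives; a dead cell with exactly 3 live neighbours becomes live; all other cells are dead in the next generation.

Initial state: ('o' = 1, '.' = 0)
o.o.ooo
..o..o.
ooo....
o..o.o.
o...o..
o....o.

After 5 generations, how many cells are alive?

14

0) o.o.ooo
..o..o.
ooo....
o..o.o.
o...o..
o....o.
1) o..oo..
..o.oo.
o.ooo..
o.ooo..
oo..oo.
o..o...
2) .oo..oo
..o..oo
......o
o......
o....o.
o.oo.o.
3) .......
.oo....
o....oo
o......
o...o..
o.oo.o.
4) ...o...
oo....o
o.....o
oo...o.
o..oo..
.o.oo.o
5) .o.oooo
.o....o
.....o.
.o..oo.
...o...
o....o.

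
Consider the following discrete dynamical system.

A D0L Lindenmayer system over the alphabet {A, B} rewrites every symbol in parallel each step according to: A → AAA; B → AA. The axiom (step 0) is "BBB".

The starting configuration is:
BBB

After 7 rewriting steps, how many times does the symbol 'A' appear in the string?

0) BBB
1) AAAAAA
2) AAAAAAAAAAAAAAAAAA
3) AAAAAAAAAAAAAAAAAAAAAAAAAAAAAAAAAAAAAAAAAAAAAAAAAAAAAA
4) AAAAAAAAAAAAAAAAAAAAAAAAAAAAAAAAAAAAAAAAAAAAAAAAAAAAAAAAAA…AAAAAAAAAAAAAAAAAAAAAAAAAAAAAAAAAAAAAAAAAAAAAAAAAAAAAAAAAA  (len 162)
5) AAAAAAAAAAAAAAAAAAAAAAAAAAAAAAAAAAAAAAAAAAAAAAAAAAAAAAAAAA…AAAAAAAAAAAAAAAAAAAAAAAAAAAAAAAAAAAAAAAAAAAAAAAAAAAAAAAAAA  (len 486)
6) AAAAAAAAAAAAAAAAAAAAAAAAAAAAAAAAAAAAAAAAAAAAAAAAAAAAAAAAAA…AAAAAAAAAAAAAAAAAAAAAAAAAAAAAAAAAAAAAAAAAAAAAAAAAAAAAAAAAA  (len 1458)
7) AAAAAAAAAAAAAAAAAAAAAAAAAAAAAAAAAAAAAAAAAAAAAAAAAAAAAAAAAA…AAAAAAAAAAAAAAAAAAAAAAAAAAAAAAAAAAAAAAAAAAAAAAAAAAAAAAAAAA  (len 4374)

4374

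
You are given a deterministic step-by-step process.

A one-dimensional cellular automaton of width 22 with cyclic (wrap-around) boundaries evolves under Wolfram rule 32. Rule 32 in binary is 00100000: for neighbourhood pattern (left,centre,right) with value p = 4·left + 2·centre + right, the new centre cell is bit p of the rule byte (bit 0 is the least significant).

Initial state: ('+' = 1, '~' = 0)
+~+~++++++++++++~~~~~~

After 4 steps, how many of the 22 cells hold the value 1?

k=0  +~+~++++++++++++~~~~~~
k=1  ~+~+~~~~~~~~~~~~~~~~~~
k=2  ~~+~~~~~~~~~~~~~~~~~~~
k=3  ~~~~~~~~~~~~~~~~~~~~~~
k=4  ~~~~~~~~~~~~~~~~~~~~~~

0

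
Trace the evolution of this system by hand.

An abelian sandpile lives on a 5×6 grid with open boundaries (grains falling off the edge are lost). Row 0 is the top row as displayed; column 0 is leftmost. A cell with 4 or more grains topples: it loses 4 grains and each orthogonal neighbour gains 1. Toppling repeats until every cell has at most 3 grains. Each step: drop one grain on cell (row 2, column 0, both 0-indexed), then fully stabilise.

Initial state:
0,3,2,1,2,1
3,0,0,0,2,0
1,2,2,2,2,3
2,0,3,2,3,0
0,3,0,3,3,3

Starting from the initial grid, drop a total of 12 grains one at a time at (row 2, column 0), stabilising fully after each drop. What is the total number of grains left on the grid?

54

[0] 0,3,2,1,2,1
3,0,0,0,2,0
1,2,2,2,2,3
2,0,3,2,3,0
0,3,0,3,3,3
[1] 0,3,2,1,2,1
3,0,0,0,2,0
2,2,2,2,2,3
2,0,3,2,3,0
0,3,0,3,3,3
[2] 0,3,2,1,2,1
3,0,0,0,2,0
3,2,2,2,2,3
2,0,3,2,3,0
0,3,0,3,3,3
[3] 1,3,2,1,2,1
0,1,0,0,2,0
1,3,2,2,2,3
3,0,3,2,3,0
0,3,0,3,3,3
[4] 1,3,2,1,2,1
0,1,0,0,2,0
2,3,2,2,2,3
3,0,3,2,3,0
0,3,0,3,3,3
[5] 1,3,2,1,2,1
0,1,0,0,2,0
3,3,2,2,2,3
3,0,3,2,3,0
0,3,0,3,3,3
[6] 1,3,2,1,2,1
1,2,0,0,2,0
2,0,3,2,2,3
0,2,3,2,3,0
1,3,0,3,3,3
[7] 1,3,2,1,2,1
1,2,0,0,2,0
3,0,3,2,2,3
0,2,3,2,3,0
1,3,0,3,3,3
[8] 1,3,2,1,2,1
2,2,0,0,2,0
0,1,3,2,2,3
1,2,3,2,3,0
1,3,0,3,3,3
[9] 1,3,2,1,2,1
2,2,0,0,2,0
1,1,3,2,2,3
1,2,3,2,3,0
1,3,0,3,3,3
[10] 1,3,2,1,2,1
2,2,0,0,2,0
2,1,3,2,2,3
1,2,3,2,3,0
1,3,0,3,3,3
[11] 1,3,2,1,2,1
2,2,0,0,2,0
3,1,3,2,2,3
1,2,3,2,3,0
1,3,0,3,3,3
[12] 1,3,2,1,2,1
3,2,0,0,2,0
0,2,3,2,2,3
2,2,3,2,3,0
1,3,0,3,3,3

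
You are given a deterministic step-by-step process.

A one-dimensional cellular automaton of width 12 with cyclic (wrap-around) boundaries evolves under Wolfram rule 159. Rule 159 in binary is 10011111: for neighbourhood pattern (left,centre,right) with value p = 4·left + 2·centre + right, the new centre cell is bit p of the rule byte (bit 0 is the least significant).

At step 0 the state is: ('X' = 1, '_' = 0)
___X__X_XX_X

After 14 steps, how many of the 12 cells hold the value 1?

10

0) ___X__X_XX_X
1) XXXXXXX_X__X
2) XXXXXX__XXXX
3) XXXXX_XXXXXX
4) XXXX__XXXXXX
5) XXX_XXXXXXXX
6) XX__XXXXXXXX
7) X_XXXXXXXXXX
8) __XXXXXXXXXX
9) XXXXXXXXXXX_
10) XXXXXXXXXX__
11) XXXXXXXXX_XX
12) XXXXXXXX__XX
13) XXXXXXX_XXXX
14) XXXXXX__XXXX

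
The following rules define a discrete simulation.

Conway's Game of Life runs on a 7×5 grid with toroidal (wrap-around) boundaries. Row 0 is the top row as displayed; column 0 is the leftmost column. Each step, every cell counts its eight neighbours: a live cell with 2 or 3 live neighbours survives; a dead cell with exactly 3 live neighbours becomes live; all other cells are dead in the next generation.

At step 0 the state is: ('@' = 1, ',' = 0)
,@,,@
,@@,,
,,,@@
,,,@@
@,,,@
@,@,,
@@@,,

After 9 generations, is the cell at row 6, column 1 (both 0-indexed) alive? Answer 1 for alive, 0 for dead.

step 0: ,@,,@
,@@,,
,,,@@
,,,@@
@,,,@
@,@,,
@@@,,
step 1: ,,,@,
,@@,@
@,,,@
,,,,,
@@,,,
,,@@,
,,@@@
step 2: @@,,,
,@@,@
@@,@@
,@,,@
,@@,,
@,,,,
,,,,@
step 3: ,@@@@
,,,,,
,,,,,
,,,,@
,@@,,
@@,,,
,@,,@
step 4: ,@@@@
,,@@,
,,,,,
,,,,,
,@@,,
,,,,,
,,,,@
step 5: @@,,@
,@,,@
,,,,,
,,,,,
,,,,,
,,,,,
@,@,@
step 6: ,,@,,
,@,,@
,,,,,
,,,,,
,,,,,
,,,,,
,,,@@
step 7: @,@,@
,,,,,
,,,,,
,,,,,
,,,,,
,,,,,
,,,@,
step 8: ,,,@@
,,,,,
,,,,,
,,,,,
,,,,,
,,,,,
,,,@@
step 9: ,,,@@
,,,,,
,,,,,
,,,,,
,,,,,
,,,,,
,,,@@

0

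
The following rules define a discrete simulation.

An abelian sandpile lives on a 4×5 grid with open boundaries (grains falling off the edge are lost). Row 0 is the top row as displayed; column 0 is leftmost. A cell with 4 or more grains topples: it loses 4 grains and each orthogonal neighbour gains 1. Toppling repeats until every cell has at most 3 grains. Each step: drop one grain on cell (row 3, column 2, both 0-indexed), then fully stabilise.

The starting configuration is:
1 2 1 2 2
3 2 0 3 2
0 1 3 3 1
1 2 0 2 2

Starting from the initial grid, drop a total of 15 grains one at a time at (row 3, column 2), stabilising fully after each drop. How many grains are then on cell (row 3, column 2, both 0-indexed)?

t=0: 1 2 1 2 2
3 2 0 3 2
0 1 3 3 1
1 2 0 2 2
t=1: 1 2 1 2 2
3 2 0 3 2
0 1 3 3 1
1 2 1 2 2
t=2: 1 2 1 2 2
3 2 0 3 2
0 1 3 3 1
1 2 2 2 2
t=3: 1 2 1 2 2
3 2 0 3 2
0 1 3 3 1
1 2 3 2 2
t=4: 1 2 1 3 2
3 2 2 0 3
0 2 1 2 2
1 3 2 0 3
t=5: 1 2 1 3 2
3 2 2 0 3
0 2 1 2 2
1 3 3 0 3
t=6: 1 2 1 3 2
3 2 2 0 3
0 3 2 2 2
2 0 1 1 3
t=7: 1 2 1 3 2
3 2 2 0 3
0 3 2 2 2
2 0 2 1 3
t=8: 1 2 1 3 2
3 2 2 0 3
0 3 2 2 2
2 0 3 1 3
t=9: 1 2 1 3 2
3 2 2 0 3
0 3 3 2 2
2 1 0 2 3
t=10: 1 2 1 3 2
3 2 2 0 3
0 3 3 2 2
2 1 1 2 3
t=11: 1 2 1 3 2
3 2 2 0 3
0 3 3 2 2
2 1 2 2 3
t=12: 1 2 1 3 2
3 2 2 0 3
0 3 3 2 2
2 1 3 2 3
t=13: 1 2 1 3 2
3 3 3 0 3
1 0 1 3 2
2 3 1 3 3
t=14: 1 2 1 3 2
3 3 3 0 3
1 0 1 3 2
2 3 2 3 3
t=15: 1 2 1 3 2
3 3 3 0 3
1 0 1 3 2
2 3 3 3 3

3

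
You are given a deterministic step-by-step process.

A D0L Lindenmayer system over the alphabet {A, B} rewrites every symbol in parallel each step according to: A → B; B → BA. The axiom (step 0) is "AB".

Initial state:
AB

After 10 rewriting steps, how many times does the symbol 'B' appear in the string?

144

gen 0: AB
gen 1: BBA
gen 2: BABAB
gen 3: BABBABBA
gen 4: BABBABABBABAB
gen 5: BABBABABBABBABABBABBA
gen 6: BABBABABBABBABABBABABBABBABABBABAB
gen 7: BABBABABBABBABABBABABBABBABABBABBABABBABABBABBABABBABBA
gen 8: BABBABABBABBABABBABABBABBABABBABBABABBABABBABBABABBABABBABBABABBABBABABBABABBABBABABBABAB
gen 9: BABBABABBABBABABBABABBABBABABBABBABABBABABBABBABABBABABBAB…BBABABBABABBABBABABBABABBABBABABBABBABABBABABBABBABABBABBA  (len 144)
gen 10: BABBABABBABBABABBABABBABBABABBABBABABBABABBABBABABBABABBAB…BBABABBABABBABBABABBABABBABBABABBABBABABBABABBABBABABBABAB  (len 233)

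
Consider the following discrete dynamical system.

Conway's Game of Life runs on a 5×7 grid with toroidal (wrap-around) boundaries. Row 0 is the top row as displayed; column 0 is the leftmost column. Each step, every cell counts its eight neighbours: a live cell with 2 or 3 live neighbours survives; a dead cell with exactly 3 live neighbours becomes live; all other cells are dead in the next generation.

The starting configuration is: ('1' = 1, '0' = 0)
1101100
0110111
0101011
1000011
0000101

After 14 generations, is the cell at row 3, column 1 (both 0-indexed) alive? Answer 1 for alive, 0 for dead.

1

0) 1101100
0110111
0101011
1000011
0000101
1) 0100000
0000000
0101000
0000000
0101100
2) 0010000
0010000
0000000
0001100
0010000
3) 0111000
0000000
0001000
0001000
0010000
4) 0111000
0001000
0000000
0011000
0100000
5) 0101000
0001000
0011000
0010000
0100000
6) 0000000
0001100
0011000
0111000
0100000
7) 0000000
0011100
0100000
0101000
0100000
8) 0011000
0011000
0100100
1100000
0010000
9) 0100000
0100100
1101000
1110000
0011000
10) 0101000
0100000
0001000
1000000
1001000
11) 1100000
0000000
0000000
0000000
1110000
12) 1010000
0000000
0000000
0100000
1010000
13) 0000000
0000000
0000000
0100000
1010000
14) 0000000
0000000
0000000
0100000
0100000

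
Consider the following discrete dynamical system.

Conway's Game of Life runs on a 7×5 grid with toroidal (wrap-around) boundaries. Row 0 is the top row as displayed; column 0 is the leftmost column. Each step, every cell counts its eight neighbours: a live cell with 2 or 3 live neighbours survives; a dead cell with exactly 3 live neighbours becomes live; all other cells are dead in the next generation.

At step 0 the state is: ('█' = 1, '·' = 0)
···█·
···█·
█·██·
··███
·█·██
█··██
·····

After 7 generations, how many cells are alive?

2

step 0: ···█·
···█·
█·██·
··███
·█·██
█··██
·····
step 1: ·····
···█·
·█···
·····
·█···
█·██·
···█·
step 2: ·····
·····
·····
·····
·██··
·████
··███
step 3: ···█·
·····
·····
·····
██···
····█
██··█
step 4: █···█
·····
·····
·····
█····
····█
█··██
step 5: █··█·
·····
·····
·····
·····
···█·
···█·
step 6: ····█
·····
·····
·····
·····
·····
··██·
step 7: ···█·
·····
·····
·····
·····
·····
···█·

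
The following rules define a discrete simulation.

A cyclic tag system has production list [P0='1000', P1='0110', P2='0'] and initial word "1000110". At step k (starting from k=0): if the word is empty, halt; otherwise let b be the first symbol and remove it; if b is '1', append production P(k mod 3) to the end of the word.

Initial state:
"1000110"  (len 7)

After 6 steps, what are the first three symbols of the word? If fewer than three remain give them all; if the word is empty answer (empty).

k=0  "1000110"  (len 7)
k=1  "0001101000"  (len 10)
k=2  "001101000"  (len 9)
k=3  "01101000"  (len 8)
k=4  "1101000"  (len 7)
k=5  "1010000110"  (len 10)
k=6  "0100001100"  (len 10)

010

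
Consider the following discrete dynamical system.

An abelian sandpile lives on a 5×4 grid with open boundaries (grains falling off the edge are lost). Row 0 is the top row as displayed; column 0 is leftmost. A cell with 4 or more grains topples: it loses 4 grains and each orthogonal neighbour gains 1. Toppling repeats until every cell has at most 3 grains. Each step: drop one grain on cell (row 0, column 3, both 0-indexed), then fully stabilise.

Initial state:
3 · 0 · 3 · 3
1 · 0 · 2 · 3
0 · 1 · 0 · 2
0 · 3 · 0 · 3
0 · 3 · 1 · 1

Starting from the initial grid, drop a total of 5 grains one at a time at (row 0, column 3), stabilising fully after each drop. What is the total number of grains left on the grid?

[0] 3 · 0 · 3 · 3
1 · 0 · 2 · 3
0 · 1 · 0 · 2
0 · 3 · 0 · 3
0 · 3 · 1 · 1
[1] 3 · 1 · 1 · 2
1 · 1 · 0 · 1
0 · 1 · 1 · 3
0 · 3 · 0 · 3
0 · 3 · 1 · 1
[2] 3 · 1 · 1 · 3
1 · 1 · 0 · 1
0 · 1 · 1 · 3
0 · 3 · 0 · 3
0 · 3 · 1 · 1
[3] 3 · 1 · 2 · 0
1 · 1 · 0 · 2
0 · 1 · 1 · 3
0 · 3 · 0 · 3
0 · 3 · 1 · 1
[4] 3 · 1 · 2 · 1
1 · 1 · 0 · 2
0 · 1 · 1 · 3
0 · 3 · 0 · 3
0 · 3 · 1 · 1
[5] 3 · 1 · 2 · 2
1 · 1 · 0 · 2
0 · 1 · 1 · 3
0 · 3 · 0 · 3
0 · 3 · 1 · 1

28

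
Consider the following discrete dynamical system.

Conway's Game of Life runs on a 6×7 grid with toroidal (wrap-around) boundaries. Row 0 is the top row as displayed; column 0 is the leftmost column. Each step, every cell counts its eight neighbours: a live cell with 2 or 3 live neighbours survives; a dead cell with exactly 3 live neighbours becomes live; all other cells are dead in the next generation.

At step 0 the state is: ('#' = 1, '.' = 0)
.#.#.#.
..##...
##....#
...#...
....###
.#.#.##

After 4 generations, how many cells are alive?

19

gen 0: .#.#.#.
..##...
##....#
...#...
....###
.#.#.##
gen 1: ##.#.##
...##.#
##.#...
....#..
#.##..#
...#...
gen 2: #..#.##
...#...
#.##.#.
....#.#
..###..
...#.#.
gen 3: ..##.##
##.#.#.
..##.##
.#....#
..#....
.....#.
gen 4: ####.#.
##.....
...#.#.
##.#.##
.......
..#####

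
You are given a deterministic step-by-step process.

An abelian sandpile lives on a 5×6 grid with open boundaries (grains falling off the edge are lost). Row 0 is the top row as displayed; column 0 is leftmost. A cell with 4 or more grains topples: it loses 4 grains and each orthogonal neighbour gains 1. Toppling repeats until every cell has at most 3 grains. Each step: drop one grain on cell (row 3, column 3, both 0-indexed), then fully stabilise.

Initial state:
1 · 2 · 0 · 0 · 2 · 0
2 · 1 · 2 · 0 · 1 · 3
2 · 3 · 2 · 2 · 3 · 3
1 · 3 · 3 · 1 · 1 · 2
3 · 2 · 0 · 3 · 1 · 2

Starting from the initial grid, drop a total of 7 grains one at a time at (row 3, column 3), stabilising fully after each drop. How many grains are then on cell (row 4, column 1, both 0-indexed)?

3

step 0: 1 · 2 · 0 · 0 · 2 · 0
2 · 1 · 2 · 0 · 1 · 3
2 · 3 · 2 · 2 · 3 · 3
1 · 3 · 3 · 1 · 1 · 2
3 · 2 · 0 · 3 · 1 · 2
step 1: 1 · 2 · 0 · 0 · 2 · 0
2 · 1 · 2 · 0 · 1 · 3
2 · 3 · 2 · 2 · 3 · 3
1 · 3 · 3 · 2 · 1 · 2
3 · 2 · 0 · 3 · 1 · 2
step 2: 1 · 2 · 0 · 0 · 2 · 0
2 · 1 · 2 · 0 · 1 · 3
2 · 3 · 2 · 2 · 3 · 3
1 · 3 · 3 · 3 · 1 · 2
3 · 2 · 0 · 3 · 1 · 2
step 3: 1 · 2 · 0 · 0 · 2 · 1
2 · 2 · 3 · 1 · 3 · 0
3 · 1 · 1 · 1 · 1 · 1
2 · 1 · 2 · 3 · 3 · 3
3 · 3 · 2 · 0 · 2 · 2
step 4: 1 · 2 · 0 · 0 · 2 · 1
2 · 2 · 3 · 1 · 3 · 0
3 · 1 · 1 · 2 · 2 · 2
2 · 1 · 3 · 1 · 1 · 0
3 · 3 · 2 · 1 · 3 · 3
step 5: 1 · 2 · 0 · 0 · 2 · 1
2 · 2 · 3 · 1 · 3 · 0
3 · 1 · 1 · 2 · 2 · 2
2 · 1 · 3 · 2 · 1 · 0
3 · 3 · 2 · 1 · 3 · 3
step 6: 1 · 2 · 0 · 0 · 2 · 1
2 · 2 · 3 · 1 · 3 · 0
3 · 1 · 1 · 2 · 2 · 2
2 · 1 · 3 · 3 · 1 · 0
3 · 3 · 2 · 1 · 3 · 3
step 7: 1 · 2 · 0 · 0 · 2 · 1
2 · 2 · 3 · 1 · 3 · 0
3 · 1 · 2 · 3 · 2 · 2
2 · 2 · 0 · 1 · 2 · 0
3 · 3 · 3 · 2 · 3 · 3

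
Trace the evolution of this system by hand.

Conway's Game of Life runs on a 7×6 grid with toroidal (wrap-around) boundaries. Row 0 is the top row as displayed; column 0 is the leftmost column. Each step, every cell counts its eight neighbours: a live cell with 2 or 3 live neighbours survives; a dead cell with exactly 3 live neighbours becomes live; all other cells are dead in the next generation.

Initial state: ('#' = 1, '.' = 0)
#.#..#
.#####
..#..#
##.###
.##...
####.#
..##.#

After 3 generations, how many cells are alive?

2

gen 0: #.#..#
.#####
..#..#
##.###
.##...
####.#
..##.#
gen 1: ......
......
......
...###
......
.....#
......
gen 2: ......
......
....#.
....#.
.....#
......
......
gen 3: ......
......
......
....##
......
......
......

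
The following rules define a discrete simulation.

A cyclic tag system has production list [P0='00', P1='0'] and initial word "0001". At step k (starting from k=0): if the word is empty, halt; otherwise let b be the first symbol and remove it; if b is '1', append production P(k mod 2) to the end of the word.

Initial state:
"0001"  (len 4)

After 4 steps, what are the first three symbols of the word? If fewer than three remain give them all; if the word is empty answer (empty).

0

gen 0: "0001"  (len 4)
gen 1: "001"  (len 3)
gen 2: "01"  (len 2)
gen 3: "1"  (len 1)
gen 4: "0"  (len 1)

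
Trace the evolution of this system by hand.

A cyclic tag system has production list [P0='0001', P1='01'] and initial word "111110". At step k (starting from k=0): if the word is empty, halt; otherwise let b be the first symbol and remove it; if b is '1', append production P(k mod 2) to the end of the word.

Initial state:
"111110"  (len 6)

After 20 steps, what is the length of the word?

10

0) "111110"  (len 6)
1) "111100001"  (len 9)
2) "1110000101"  (len 10)
3) "1100001010001"  (len 13)
4) "10000101000101"  (len 14)
5) "00001010001010001"  (len 17)
6) "0001010001010001"  (len 16)
7) "001010001010001"  (len 15)
8) "01010001010001"  (len 14)
9) "1010001010001"  (len 13)
10) "01000101000101"  (len 14)
11) "1000101000101"  (len 13)
12) "00010100010101"  (len 14)
13) "0010100010101"  (len 13)
14) "010100010101"  (len 12)
15) "10100010101"  (len 11)
16) "010001010101"  (len 12)
17) "10001010101"  (len 11)
18) "000101010101"  (len 12)
19) "00101010101"  (len 11)
20) "0101010101"  (len 10)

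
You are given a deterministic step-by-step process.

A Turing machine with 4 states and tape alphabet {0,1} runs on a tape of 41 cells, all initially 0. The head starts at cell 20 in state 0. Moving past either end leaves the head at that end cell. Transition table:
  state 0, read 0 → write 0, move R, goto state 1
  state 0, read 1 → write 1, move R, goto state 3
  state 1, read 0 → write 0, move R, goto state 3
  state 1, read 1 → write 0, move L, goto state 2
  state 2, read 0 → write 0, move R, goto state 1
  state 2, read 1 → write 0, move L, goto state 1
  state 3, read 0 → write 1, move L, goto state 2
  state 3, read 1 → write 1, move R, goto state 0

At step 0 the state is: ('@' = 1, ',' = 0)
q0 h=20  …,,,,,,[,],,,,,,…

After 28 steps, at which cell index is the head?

26

[0] q0 h=20  …,,,,,,[,],,,,,,…
[1] q1 h=21  …,,,,,,[,],,,,,,…
[2] q3 h=22  …,,,,,,[,],,,,,,…
[3] q2 h=21  …,,,,,,[,]@,,,,,…
[4] q1 h=22  …,,,,,,[@],,,,,,…
[5] q2 h=21  …,,,,,,[,],,,,,,…
[6] q1 h=22  …,,,,,,[,],,,,,,…
[7] q3 h=23  …,,,,,,[,],,,,,,…
[8] q2 h=22  …,,,,,,[,]@,,,,,…
[9] q1 h=23  …,,,,,,[@],,,,,,…
[10] q2 h=22  …,,,,,,[,],,,,,,…
[11] q1 h=23  …,,,,,,[,],,,,,,…
[12] q3 h=24  …,,,,,,[,],,,,,,…
[13] q2 h=23  …,,,,,,[,]@,,,,,…
[14] q1 h=24  …,,,,,,[@],,,,,,…
[15] q2 h=23  …,,,,,,[,],,,,,,…
[16] q1 h=24  …,,,,,,[,],,,,,,…
[17] q3 h=25  …,,,,,,[,],,,,,,…
[18] q2 h=24  …,,,,,,[,]@,,,,,…
[19] q1 h=25  …,,,,,,[@],,,,,,…
[20] q2 h=24  …,,,,,,[,],,,,,,…
[21] q1 h=25  …,,,,,,[,],,,,,,…
[22] q3 h=26  …,,,,,,[,],,,,,,…
[23] q2 h=25  …,,,,,,[,]@,,,,,…
[24] q1 h=26  …,,,,,,[@],,,,,,…
[25] q2 h=25  …,,,,,,[,],,,,,,…
[26] q1 h=26  …,,,,,,[,],,,,,,…
[27] q3 h=27  …,,,,,,[,],,,,,,…
[28] q2 h=26  …,,,,,,[,]@,,,,,…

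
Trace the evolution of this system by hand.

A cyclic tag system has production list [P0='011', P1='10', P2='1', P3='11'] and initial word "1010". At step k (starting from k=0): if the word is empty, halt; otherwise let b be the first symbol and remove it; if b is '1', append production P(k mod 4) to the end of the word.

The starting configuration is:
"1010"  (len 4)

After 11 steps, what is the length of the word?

6

[0] "1010"  (len 4)
[1] "010011"  (len 6)
[2] "10011"  (len 5)
[3] "00111"  (len 5)
[4] "0111"  (len 4)
[5] "111"  (len 3)
[6] "1110"  (len 4)
[7] "1101"  (len 4)
[8] "10111"  (len 5)
[9] "0111011"  (len 7)
[10] "111011"  (len 6)
[11] "110111"  (len 6)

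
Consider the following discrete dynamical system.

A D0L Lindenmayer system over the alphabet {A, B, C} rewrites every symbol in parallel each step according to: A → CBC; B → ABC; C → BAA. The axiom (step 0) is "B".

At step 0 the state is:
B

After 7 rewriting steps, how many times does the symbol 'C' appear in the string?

729

[0] B
[1] ABC
[2] CBCABCBAA
[3] BAAABCBAACBCABCBAAABCCBCCBC
[4] ABCCBCCBCCBCABCBAAABCCBCCBCBAAABCBAACBCABCBAAABCCBCCBCCBCABCBAABAAABCBAABAAABCBAA
[5] CBCABCBAABAAABCBAABAAABCBAABAAABCBAACBCABCBAAABCCBCCBCCBCA…CCBCABCCBCCBCCBCABCBAAABCCBCCBCABCCBCCBCCBCABCBAAABCCBCCBC  (len 243)
[6] BAAABCBAACBCABCBAAABCCBCCBCABCCBCCBCCBCABCBAAABCCBCCBCABCC…CBAABAAABCBAACBCABCBAAABCCBCCBCCBCABCBAABAAABCBAABAAABCBAA  (len 729)
[7] ABCCBCCBCCBCABCBAAABCCBCCBCBAAABCBAACBCABCBAAABCCBCCBCCBCA…CCBCABCCBCCBCCBCABCBAAABCCBCCBCABCCBCCBCCBCABCBAAABCCBCCBC  (len 2187)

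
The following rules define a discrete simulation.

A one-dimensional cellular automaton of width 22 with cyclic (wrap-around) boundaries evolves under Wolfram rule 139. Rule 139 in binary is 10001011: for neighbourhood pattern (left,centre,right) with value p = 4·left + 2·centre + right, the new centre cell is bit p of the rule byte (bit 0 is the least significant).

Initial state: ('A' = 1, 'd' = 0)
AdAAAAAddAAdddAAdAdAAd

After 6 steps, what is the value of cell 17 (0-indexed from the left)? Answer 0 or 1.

1

k=0  AdAAAAAddAAdddAAdAdAAd
k=1  ddAAAAddAAddAAAddddAdd
k=2  AAAAAddAAddAAAddAAAddA
k=3  AAAAddAAddAAAddAAAddAA
k=4  AAAddAAddAAAddAAAddAAA
k=5  AAddAAddAAAddAAAddAAAA
k=6  AddAAddAAAddAAAddAAAAA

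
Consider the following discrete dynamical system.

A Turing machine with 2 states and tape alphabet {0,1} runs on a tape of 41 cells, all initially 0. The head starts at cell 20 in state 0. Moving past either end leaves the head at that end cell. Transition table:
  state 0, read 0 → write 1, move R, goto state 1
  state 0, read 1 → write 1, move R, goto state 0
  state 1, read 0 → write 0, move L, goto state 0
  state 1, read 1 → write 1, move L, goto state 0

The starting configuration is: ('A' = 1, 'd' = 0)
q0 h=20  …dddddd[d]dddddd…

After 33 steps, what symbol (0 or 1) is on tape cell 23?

step 0: q0 h=20  …dddddd[d]dddddd…
step 1: q1 h=21  …dddddA[d]dddddd…
step 2: q0 h=20  …dddddd[A]dddddd…
step 3: q0 h=21  …dddddA[d]dddddd…
step 4: q1 h=22  …ddddAA[d]dddddd…
step 5: q0 h=21  …dddddA[A]dddddd…
step 6: q0 h=22  …ddddAA[d]dddddd…
step 7: q1 h=23  …dddAAA[d]dddddd…
step 8: q0 h=22  …ddddAA[A]dddddd…
step 9: q0 h=23  …dddAAA[d]dddddd…
step 10: q1 h=24  …ddAAAA[d]dddddd…
step 11: q0 h=23  …dddAAA[A]dddddd…
step 12: q0 h=24  …ddAAAA[d]dddddd…
step 13: q1 h=25  …dAAAAA[d]dddddd…
step 14: q0 h=24  …ddAAAA[A]dddddd…
step 15: q0 h=25  …dAAAAA[d]dddddd…
step 16: q1 h=26  …AAAAAA[d]dddddd…
step 17: q0 h=25  …dAAAAA[A]dddddd…
step 18: q0 h=26  …AAAAAA[d]dddddd…
step 19: q1 h=27  …AAAAAA[d]dddddd…
step 20: q0 h=26  …AAAAAA[A]dddddd…
step 21: q0 h=27  …AAAAAA[d]dddddd…
step 22: q1 h=28  …AAAAAA[d]dddddd…
step 23: q0 h=27  …AAAAAA[A]dddddd…
step 24: q0 h=28  …AAAAAA[d]dddddd…
step 25: q1 h=29  …AAAAAA[d]dddddd…
step 26: q0 h=28  …AAAAAA[A]dddddd…
step 27: q0 h=29  …AAAAAA[d]dddddd…
step 28: q1 h=30  …AAAAAA[d]dddddd…
step 29: q0 h=29  …AAAAAA[A]dddddd…
step 30: q0 h=30  …AAAAAA[d]dddddd…
step 31: q1 h=31  …AAAAAA[d]dddddd…
step 32: q0 h=30  …AAAAAA[A]dddddd…
step 33: q0 h=31  …AAAAAA[d]dddddd…

1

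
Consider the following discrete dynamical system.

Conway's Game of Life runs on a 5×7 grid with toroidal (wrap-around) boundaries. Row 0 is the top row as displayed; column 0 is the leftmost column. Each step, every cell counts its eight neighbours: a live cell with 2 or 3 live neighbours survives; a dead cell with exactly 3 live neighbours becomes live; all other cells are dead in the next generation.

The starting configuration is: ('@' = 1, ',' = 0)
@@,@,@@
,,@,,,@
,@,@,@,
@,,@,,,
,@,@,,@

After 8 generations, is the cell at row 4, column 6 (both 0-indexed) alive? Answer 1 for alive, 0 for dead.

0) @@,@,@@
,,@,,,@
,@,@,@,
@,,@,,,
,@,@,,@
1) ,@,@@@,
,,,@,,,
@@,@@,@
@@,@,,@
,@,@,@,
2) ,,,@,@,
,@,,,,@
,@,@@@@
,,,@,,,
,@,@,@,
3) @,,,,@@
,,,@,,@
,,,@@@@
@,,@,,@
,,,@,,,
4) @,,,@@@
,,,@,,,
,,@@,,,
@,@@,,@
,,,,@@,
5) ,,,@,,@
,,@@,@@
,@,,@,,
,@@,,@@
,@,,,,,
6) @,,@@@@
@,@@,@@
,@,,@,,
,@@,,@,
,@,,,@@
7) ,,,@,,,
,,@,,,,
,,,,@,,
,@@,@@@
,@,@,,,
8) ,,,@,,,
,,,@,,,
,@@,@,,
@@@,@@,
@@,@,@,

0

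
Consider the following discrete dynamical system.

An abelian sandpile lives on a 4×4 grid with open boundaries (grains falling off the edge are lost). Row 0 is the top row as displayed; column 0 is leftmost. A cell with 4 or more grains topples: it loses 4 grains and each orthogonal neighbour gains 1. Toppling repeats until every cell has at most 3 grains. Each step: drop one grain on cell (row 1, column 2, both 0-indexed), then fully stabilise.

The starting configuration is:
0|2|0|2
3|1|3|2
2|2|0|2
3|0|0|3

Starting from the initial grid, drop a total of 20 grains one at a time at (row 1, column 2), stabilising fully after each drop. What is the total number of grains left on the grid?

step 0: 0|2|0|2
3|1|3|2
2|2|0|2
3|0|0|3
step 1: 0|2|1|2
3|2|0|3
2|2|1|2
3|0|0|3
step 2: 0|2|1|2
3|2|1|3
2|2|1|2
3|0|0|3
step 3: 0|2|1|2
3|2|2|3
2|2|1|2
3|0|0|3
step 4: 0|2|1|2
3|2|3|3
2|2|1|2
3|0|0|3
step 5: 0|2|2|3
3|3|1|0
2|2|2|3
3|0|0|3
step 6: 0|2|2|3
3|3|2|0
2|2|2|3
3|0|0|3
step 7: 0|2|2|3
3|3|3|0
2|2|2|3
3|0|0|3
step 8: 1|3|3|3
0|1|1|1
3|3|3|3
3|0|0|3
step 9: 1|3|3|3
0|1|2|1
3|3|3|3
3|0|0|3
step 10: 1|3|3|3
0|1|3|1
3|3|3|3
3|0|0|3
step 11: 2|1|3|1
2|1|0|1
1|2|3|2
0|2|2|0
step 12: 2|1|3|1
2|1|1|1
1|2|3|2
0|2|2|0
step 13: 2|1|3|1
2|1|2|1
1|2|3|2
0|2|2|0
step 14: 2|1|3|1
2|1|3|1
1|2|3|2
0|2|2|0
step 15: 2|2|0|2
2|2|2|2
1|3|0|3
0|2|3|0
step 16: 2|2|0|2
2|2|3|2
1|3|0|3
0|2|3|0
step 17: 2|2|1|2
2|3|0|3
1|3|1|3
0|2|3|0
step 18: 2|2|1|2
2|3|1|3
1|3|1|3
0|2|3|0
step 19: 2|2|1|2
2|3|2|3
1|3|1|3
0|2|3|0
step 20: 2|2|1|2
2|3|3|3
1|3|1|3
0|2|3|0

31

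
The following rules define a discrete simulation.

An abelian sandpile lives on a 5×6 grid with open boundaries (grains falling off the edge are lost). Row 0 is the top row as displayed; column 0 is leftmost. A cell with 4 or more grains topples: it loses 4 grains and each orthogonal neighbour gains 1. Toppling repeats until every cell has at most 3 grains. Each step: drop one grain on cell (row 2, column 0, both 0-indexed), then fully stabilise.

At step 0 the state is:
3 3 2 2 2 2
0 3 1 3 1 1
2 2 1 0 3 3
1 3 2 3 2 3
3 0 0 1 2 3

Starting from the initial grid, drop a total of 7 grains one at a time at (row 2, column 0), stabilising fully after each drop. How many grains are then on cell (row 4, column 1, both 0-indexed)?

2

0) 3 3 2 2 2 2
0 3 1 3 1 1
2 2 1 0 3 3
1 3 2 3 2 3
3 0 0 1 2 3
1) 3 3 2 2 2 2
0 3 1 3 1 1
3 2 1 0 3 3
1 3 2 3 2 3
3 0 0 1 2 3
2) 3 3 2 2 2 2
1 3 1 3 1 1
0 3 1 0 3 3
2 3 2 3 2 3
3 0 0 1 2 3
3) 3 3 2 2 2 2
1 3 1 3 1 1
1 3 1 0 3 3
2 3 2 3 2 3
3 0 0 1 2 3
4) 3 3 2 2 2 2
1 3 1 3 1 1
2 3 1 0 3 3
2 3 2 3 2 3
3 0 0 1 2 3
5) 3 3 2 2 2 2
1 3 1 3 1 1
3 3 1 0 3 3
2 3 2 3 2 3
3 0 0 1 2 3
6) 1 1 3 2 2 2
0 2 2 3 1 1
3 2 2 0 3 3
1 1 3 3 2 3
0 2 0 1 2 3
7) 1 1 3 2 2 2
1 2 2 3 1 1
0 3 2 0 3 3
2 1 3 3 2 3
0 2 0 1 2 3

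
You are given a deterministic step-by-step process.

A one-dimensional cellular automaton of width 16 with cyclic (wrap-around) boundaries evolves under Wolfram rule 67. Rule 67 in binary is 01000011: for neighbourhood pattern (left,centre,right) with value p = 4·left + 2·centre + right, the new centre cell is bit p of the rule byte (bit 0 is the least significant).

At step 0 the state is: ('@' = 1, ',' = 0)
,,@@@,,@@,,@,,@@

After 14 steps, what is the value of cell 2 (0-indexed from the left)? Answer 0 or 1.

1

t=0: ,,@@@,,@@,,@,,@@
t=1: ,@,,@,@,@,@,,@,@
t=2: ,,,@,,,,,,,,@,,,
t=3: @@@,,@@@@@@@,,@@
t=4: ,,@,@,,,,,,@,@,,
t=5: @@,,,,@@@@@,,,,@
t=6: ,@,@@@,,,,@,@@@,
t=7: @,,,,@,@@@,,,,@,
t=8: ,,@@@,,,,@,@@@,,
t=9: @@,,@,@@@,,,,@,@
t=10: ,@,@,,,,@,@@@,,,
t=11: @,,,,@@@,,,,@,@@
t=12: @,@@@,,@,@@@,,,,
t=13: ,,,,@,@,,,,@,@@@
t=14: ,@@@,,,,@@@,,,,@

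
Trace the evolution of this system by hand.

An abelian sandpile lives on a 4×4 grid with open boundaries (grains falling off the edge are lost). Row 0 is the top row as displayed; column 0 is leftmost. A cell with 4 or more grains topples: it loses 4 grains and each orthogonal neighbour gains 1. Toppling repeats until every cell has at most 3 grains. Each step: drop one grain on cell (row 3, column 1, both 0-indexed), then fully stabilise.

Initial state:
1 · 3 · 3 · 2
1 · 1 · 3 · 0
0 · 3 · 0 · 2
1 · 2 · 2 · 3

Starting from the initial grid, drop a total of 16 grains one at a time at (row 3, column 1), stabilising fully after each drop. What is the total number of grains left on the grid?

0) 1 · 3 · 3 · 2
1 · 1 · 3 · 0
0 · 3 · 0 · 2
1 · 2 · 2 · 3
1) 1 · 3 · 3 · 2
1 · 1 · 3 · 0
0 · 3 · 0 · 2
1 · 3 · 2 · 3
2) 1 · 3 · 3 · 2
1 · 2 · 3 · 0
1 · 0 · 1 · 2
2 · 1 · 3 · 3
3) 1 · 3 · 3 · 2
1 · 2 · 3 · 0
1 · 0 · 1 · 2
2 · 2 · 3 · 3
4) 1 · 3 · 3 · 2
1 · 2 · 3 · 0
1 · 0 · 1 · 2
2 · 3 · 3 · 3
5) 1 · 3 · 3 · 2
1 · 2 · 3 · 0
1 · 1 · 2 · 3
3 · 1 · 1 · 0
6) 1 · 3 · 3 · 2
1 · 2 · 3 · 0
1 · 1 · 2 · 3
3 · 2 · 1 · 0
7) 1 · 3 · 3 · 2
1 · 2 · 3 · 0
1 · 1 · 2 · 3
3 · 3 · 1 · 0
8) 1 · 3 · 3 · 2
1 · 2 · 3 · 0
2 · 2 · 2 · 3
0 · 1 · 2 · 0
9) 1 · 3 · 3 · 2
1 · 2 · 3 · 0
2 · 2 · 2 · 3
0 · 2 · 2 · 0
10) 1 · 3 · 3 · 2
1 · 2 · 3 · 0
2 · 2 · 2 · 3
0 · 3 · 2 · 0
11) 1 · 3 · 3 · 2
1 · 2 · 3 · 0
2 · 3 · 2 · 3
1 · 0 · 3 · 0
12) 1 · 3 · 3 · 2
1 · 2 · 3 · 0
2 · 3 · 2 · 3
1 · 1 · 3 · 0
13) 1 · 3 · 3 · 2
1 · 2 · 3 · 0
2 · 3 · 2 · 3
1 · 2 · 3 · 0
14) 1 · 3 · 3 · 2
1 · 2 · 3 · 0
2 · 3 · 2 · 3
1 · 3 · 3 · 0
15) 2 · 1 · 1 · 3
2 · 1 · 2 · 2
3 · 2 · 2 · 0
2 · 2 · 1 · 2
16) 2 · 1 · 1 · 3
2 · 1 · 2 · 2
3 · 2 · 2 · 0
2 · 3 · 1 · 2

29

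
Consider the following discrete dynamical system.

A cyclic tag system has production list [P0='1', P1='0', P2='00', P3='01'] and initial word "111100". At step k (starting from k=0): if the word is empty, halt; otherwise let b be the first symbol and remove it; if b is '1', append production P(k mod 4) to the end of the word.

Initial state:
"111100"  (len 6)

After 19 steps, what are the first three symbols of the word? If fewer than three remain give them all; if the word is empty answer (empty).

(empty)

k=0  "111100"  (len 6)
k=1  "111001"  (len 6)
k=2  "110010"  (len 6)
k=3  "1001000"  (len 7)
k=4  "00100001"  (len 8)
k=5  "0100001"  (len 7)
k=6  "100001"  (len 6)
k=7  "0000100"  (len 7)
k=8  "000100"  (len 6)
k=9  "00100"  (len 5)
k=10  "0100"  (len 4)
k=11  "100"  (len 3)
k=12  "0001"  (len 4)
k=13  "001"  (len 3)
k=14  "01"  (len 2)
k=15  "1"  (len 1)
k=16  "01"  (len 2)
k=17  "1"  (len 1)
k=18  "0"  (len 1)
k=19  (halted — word empty)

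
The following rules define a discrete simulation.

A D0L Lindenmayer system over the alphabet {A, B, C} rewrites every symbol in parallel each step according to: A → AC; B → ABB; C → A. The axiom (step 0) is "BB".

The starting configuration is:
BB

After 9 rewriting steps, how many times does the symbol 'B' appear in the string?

step 0: BB
step 1: ABBABB
step 2: ACABBABBACABBABB
step 3: ACAACABBABBACABBABBACAACABBABBACABBABB
step 4: ACAACACAACABBABBACABBABBACAACABBABBACABBABBACAACACAACABBABBACABBABBACAACABBABBACABBABB
step 5: ACAACACAACAACACAACABBABBACABBABBACAACABBABBACABBABBACAACAC…CABBABBACABBABBACAACACAACABBABBACABBABBACAACABBABBACABBABB  (len 188)
step 6: ACAACACAACAACACAACACAACAACACAACABBABBACABBABBACAACABBABBAC…CABBABBACABBABBACAACACAACABBABBACABBABBACAACABBABBACABBABB  (len 402)
step 7: ACAACACAACAACACAACACAACAACACAACAACACAACACAACAACACAACABBABB…CABBABBACABBABBACAACACAACABBABBACABBABBACAACABBABBACABBABB  (len 846)
step 8: ACAACACAACAACACAACACAACAACACAACAACACAACACAACAACACAACACAACA…CABBABBACABBABBACAACACAACABBABBACABBABBACAACABBABBACABBABB  (len 1760)
step 9: ACAACACAACAACACAACACAACAACACAACAACACAACACAACAACACAACACAACA…CABBABBACABBABBACAACACAACABBABBACABBABBACAACABBABBACABBABB  (len 3630)

1024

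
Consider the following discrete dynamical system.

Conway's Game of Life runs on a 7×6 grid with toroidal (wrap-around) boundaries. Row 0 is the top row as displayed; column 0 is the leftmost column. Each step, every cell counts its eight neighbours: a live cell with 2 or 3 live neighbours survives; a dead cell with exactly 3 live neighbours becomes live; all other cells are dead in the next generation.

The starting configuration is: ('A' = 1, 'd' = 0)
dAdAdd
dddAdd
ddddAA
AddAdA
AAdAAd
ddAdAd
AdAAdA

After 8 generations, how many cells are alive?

[0] dAdAdd
dddAdd
ddddAA
AddAdA
AAdAAd
ddAdAd
AdAAdA
[1] AAdAdd
ddAAdd
AddAdA
dAAAdd
AAdddd
dddddd
AddddA
[2] AAdAAA
dddAdA
Addddd
dddAAA
AAdddd
dAdddA
AAdddA
[3] dAdAdd
dAAAdd
AddAdd
dAddAA
dAAddd
ddAddA
dddddd
[4] dAdAdd
AAdAAd
AddAdA
dAdAAA
dAAAAA
dAAddd
ddAddd
[5] AAdAAd
dAdAdd
dddddd
dAdddd
dddddA
AdddAd
dddAdd
[6] AAdAAd
AAdAAd
ddAddd
dddddd
AddddA
ddddAA
AAAAdd
[7] dddddd
AdddAd
dAAAdd
dddddd
AdddAA
ddAAAd
dddddd
[8] dddddd
dAAAdd
dAAAdd
AAAAAA
ddddAA
dddAAd
dddAdd

17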